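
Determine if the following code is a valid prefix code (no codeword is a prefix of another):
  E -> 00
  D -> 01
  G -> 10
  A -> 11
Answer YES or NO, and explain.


Checking each pair (does one codeword prefix another?):
  E='00' vs D='01': no prefix
  E='00' vs G='10': no prefix
  E='00' vs A='11': no prefix
  D='01' vs E='00': no prefix
  D='01' vs G='10': no prefix
  D='01' vs A='11': no prefix
  G='10' vs E='00': no prefix
  G='10' vs D='01': no prefix
  G='10' vs A='11': no prefix
  A='11' vs E='00': no prefix
  A='11' vs D='01': no prefix
  A='11' vs G='10': no prefix
No violation found over all pairs.

YES -- this is a valid prefix code. No codeword is a prefix of any other codeword.


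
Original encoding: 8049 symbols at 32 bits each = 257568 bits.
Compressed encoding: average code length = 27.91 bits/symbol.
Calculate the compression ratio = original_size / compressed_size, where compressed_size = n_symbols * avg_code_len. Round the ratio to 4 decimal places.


original_size = n_symbols * orig_bits = 8049 * 32 = 257568 bits
compressed_size = n_symbols * avg_code_len = 8049 * 27.91 = 224647.59 bits
ratio = original_size / compressed_size = 257568 / 224647.59 = 1.1465

Compression ratio = 1.1465


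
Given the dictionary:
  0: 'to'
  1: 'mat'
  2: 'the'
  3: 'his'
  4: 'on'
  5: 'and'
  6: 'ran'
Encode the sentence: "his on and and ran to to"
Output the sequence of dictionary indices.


Look up each word in the dictionary:
  'his' -> 3
  'on' -> 4
  'and' -> 5
  'and' -> 5
  'ran' -> 6
  'to' -> 0
  'to' -> 0

Encoded: [3, 4, 5, 5, 6, 0, 0]


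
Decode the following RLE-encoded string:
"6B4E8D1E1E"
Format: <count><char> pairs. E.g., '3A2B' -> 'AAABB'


Expanding each <count><char> pair:
  6B -> 'BBBBBB'
  4E -> 'EEEE'
  8D -> 'DDDDDDDD'
  1E -> 'E'
  1E -> 'E'

Decoded = BBBBBBEEEEDDDDDDDDEE


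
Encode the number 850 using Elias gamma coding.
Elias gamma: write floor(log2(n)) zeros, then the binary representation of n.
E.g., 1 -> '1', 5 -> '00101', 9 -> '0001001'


num_bits = floor(log2(850)) + 1 = 10
leading_zeros = num_bits - 1 = 9
binary(850) = 1101010010

Elias gamma(850) = '000000000' + '1101010010' = 0000000001101010010 (19 bits)


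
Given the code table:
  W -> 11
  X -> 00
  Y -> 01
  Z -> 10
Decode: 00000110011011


Decoding:
00 -> X
00 -> X
01 -> Y
10 -> Z
01 -> Y
10 -> Z
11 -> W


Result: XXYZYZW


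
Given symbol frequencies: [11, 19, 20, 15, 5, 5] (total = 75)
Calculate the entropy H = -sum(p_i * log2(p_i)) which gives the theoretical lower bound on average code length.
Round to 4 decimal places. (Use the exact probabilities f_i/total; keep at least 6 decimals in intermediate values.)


Per-symbol terms -p_i * log2(p_i) with p_i = f_i/75:
  p = 11/75 = 0.146667: log2(p) = -2.769387, -p*log2(p) = 0.406177
  p = 19/75 = 0.253333: log2(p) = -1.980891, -p*log2(p) = 0.501826
  p = 20/75 = 0.266667: log2(p) = -1.906891, -p*log2(p) = 0.508504
  p = 15/75 = 0.200000: log2(p) = -2.321928, -p*log2(p) = 0.464386
  p = 5/75 = 0.066667: log2(p) = -3.906891, -p*log2(p) = 0.260459
  p = 5/75 = 0.066667: log2(p) = -3.906891, -p*log2(p) = 0.260459
H = 0.406177 + 0.501826 + 0.508504 + 0.464386 + 0.260459 + 0.260459 = 2.401811

H = 2.4018 bits/symbol


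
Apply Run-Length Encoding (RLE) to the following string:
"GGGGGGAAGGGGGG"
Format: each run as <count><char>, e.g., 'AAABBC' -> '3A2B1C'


Scanning runs left to right:
  i=0: run of 'G' x 6 -> '6G'
  i=6: run of 'A' x 2 -> '2A'
  i=8: run of 'G' x 6 -> '6G'

RLE = 6G2A6G


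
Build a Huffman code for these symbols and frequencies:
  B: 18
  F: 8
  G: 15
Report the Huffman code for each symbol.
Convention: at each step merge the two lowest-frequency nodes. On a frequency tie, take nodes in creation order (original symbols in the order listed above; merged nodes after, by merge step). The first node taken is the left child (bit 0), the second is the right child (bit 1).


Huffman tree construction:
Step 1: Merge F(8) + G(15) = 23
Step 2: Merge B(18) + (F+G)(23) = 41
Read each symbol's code off the tree from the root (left child = 0, right child = 1).

Codes:
  B: 0 (length 1)
  F: 10 (length 2)
  G: 11 (length 2)
Average code length: 64/41 = 1.5610 bits/symbol


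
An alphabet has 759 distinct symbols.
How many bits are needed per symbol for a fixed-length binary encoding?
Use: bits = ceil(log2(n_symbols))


log2(759) = 9.568
Bracket: 2^9 = 512 < 759 <= 2^10 = 1024
So ceil(log2(759)) = 10

bits = ceil(log2(759)) = ceil(9.568) = 10 bits


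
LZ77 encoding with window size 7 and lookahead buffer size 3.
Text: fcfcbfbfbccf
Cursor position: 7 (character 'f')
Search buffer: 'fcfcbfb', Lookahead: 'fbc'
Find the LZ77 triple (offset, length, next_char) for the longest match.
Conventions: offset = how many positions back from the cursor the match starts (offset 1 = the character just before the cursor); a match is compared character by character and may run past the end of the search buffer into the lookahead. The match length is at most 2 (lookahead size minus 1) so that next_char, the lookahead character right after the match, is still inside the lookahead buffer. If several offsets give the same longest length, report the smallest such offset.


Try each offset into the search buffer:
  offset=1 (pos 6, char 'b'): match length 0
  offset=2 (pos 5, char 'f'): match length 2
  offset=3 (pos 4, char 'b'): match length 0
  offset=4 (pos 3, char 'c'): match length 0
  offset=5 (pos 2, char 'f'): match length 1
  offset=6 (pos 1, char 'c'): match length 0
  offset=7 (pos 0, char 'f'): match length 1
Longest match has length 2 at offset 2.
next_char = character at position 7 + 2 = 9 -> 'c'

Best match: offset=2, length=2 (matching 'fb' starting at position 5)
LZ77 triple: (2, 2, 'c')


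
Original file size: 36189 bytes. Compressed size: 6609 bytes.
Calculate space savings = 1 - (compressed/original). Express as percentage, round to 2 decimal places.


ratio = compressed/original = 6609/36189 = 0.182625
savings = 1 - ratio = 1 - 0.182625 = 0.817375
as a percentage: 0.817375 * 100 = 81.74%

Space savings = 1 - 6609/36189 = 81.74%


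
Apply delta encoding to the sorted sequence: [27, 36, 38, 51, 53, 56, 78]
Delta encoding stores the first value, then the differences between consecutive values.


First value: 27
Deltas:
  36 - 27 = 9
  38 - 36 = 2
  51 - 38 = 13
  53 - 51 = 2
  56 - 53 = 3
  78 - 56 = 22


Delta encoded: [27, 9, 2, 13, 2, 3, 22]


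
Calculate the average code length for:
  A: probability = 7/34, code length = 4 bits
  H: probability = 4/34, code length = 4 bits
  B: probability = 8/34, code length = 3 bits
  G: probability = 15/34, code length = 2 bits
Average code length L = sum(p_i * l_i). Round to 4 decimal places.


Weighted contributions p_i * l_i:
  A: (7/34) * 4 = 28/34
  H: (4/34) * 4 = 16/34
  B: (8/34) * 3 = 24/34
  G: (15/34) * 2 = 30/34
Sum = (28 + 16 + 24 + 30)/34 = 98/34

L = 98/34 = 2.8824 bits/symbol


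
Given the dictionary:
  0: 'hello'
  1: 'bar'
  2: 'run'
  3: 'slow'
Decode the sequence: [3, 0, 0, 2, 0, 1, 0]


Look up each index in the dictionary:
  3 -> 'slow'
  0 -> 'hello'
  0 -> 'hello'
  2 -> 'run'
  0 -> 'hello'
  1 -> 'bar'
  0 -> 'hello'

Decoded: "slow hello hello run hello bar hello"


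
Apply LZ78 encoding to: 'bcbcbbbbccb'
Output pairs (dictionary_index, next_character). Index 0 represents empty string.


LZ78 encoding steps:
Dictionary: {0: ''}
Step 1: w='' (idx 0), next='b' -> output (0, 'b'), add 'b' as idx 1
Step 2: w='' (idx 0), next='c' -> output (0, 'c'), add 'c' as idx 2
Step 3: w='b' (idx 1), next='c' -> output (1, 'c'), add 'bc' as idx 3
Step 4: w='b' (idx 1), next='b' -> output (1, 'b'), add 'bb' as idx 4
Step 5: w='bb' (idx 4), next='c' -> output (4, 'c'), add 'bbc' as idx 5
Step 6: w='c' (idx 2), next='b' -> output (2, 'b'), add 'cb' as idx 6


Encoded: [(0, 'b'), (0, 'c'), (1, 'c'), (1, 'b'), (4, 'c'), (2, 'b')]


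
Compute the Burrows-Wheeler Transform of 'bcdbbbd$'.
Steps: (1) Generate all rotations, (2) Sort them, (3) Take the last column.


Rotations (sorted):
  0: $bcdbbbd -> last char: d
  1: bbbd$bcd -> last char: d
  2: bbd$bcdb -> last char: b
  3: bcdbbbd$ -> last char: $
  4: bd$bcdbb -> last char: b
  5: cdbbbd$b -> last char: b
  6: d$bcdbbb -> last char: b
  7: dbbbd$bc -> last char: c


BWT = ddb$bbbc


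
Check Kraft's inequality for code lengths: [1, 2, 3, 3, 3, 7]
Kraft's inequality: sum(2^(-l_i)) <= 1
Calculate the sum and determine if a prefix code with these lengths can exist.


Sum = 2^(-1) + 2^(-2) + 2^(-3) + 2^(-3) + 2^(-3) + 2^(-7)
    = 0.5 + 0.25 + 0.125 + 0.125 + 0.125 + 0.0078125
    = 145/128 = 1.1328125
Since 1.1328125 > 1, Kraft's inequality is NOT satisfied.
A prefix code with these lengths CANNOT exist.

Kraft sum = 1.1328125. Not satisfied.


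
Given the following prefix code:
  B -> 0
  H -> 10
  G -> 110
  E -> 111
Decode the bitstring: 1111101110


Decoding step by step:
Bits 111 -> E
Bits 110 -> G
Bits 111 -> E
Bits 0 -> B


Decoded message: EGEB


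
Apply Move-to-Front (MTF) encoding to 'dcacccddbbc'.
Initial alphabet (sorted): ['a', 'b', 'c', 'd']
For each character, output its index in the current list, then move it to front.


MTF encoding:
'd': index 3 in ['a', 'b', 'c', 'd'] -> ['d', 'a', 'b', 'c']
'c': index 3 in ['d', 'a', 'b', 'c'] -> ['c', 'd', 'a', 'b']
'a': index 2 in ['c', 'd', 'a', 'b'] -> ['a', 'c', 'd', 'b']
'c': index 1 in ['a', 'c', 'd', 'b'] -> ['c', 'a', 'd', 'b']
'c': index 0 in ['c', 'a', 'd', 'b'] -> ['c', 'a', 'd', 'b']
'c': index 0 in ['c', 'a', 'd', 'b'] -> ['c', 'a', 'd', 'b']
'd': index 2 in ['c', 'a', 'd', 'b'] -> ['d', 'c', 'a', 'b']
'd': index 0 in ['d', 'c', 'a', 'b'] -> ['d', 'c', 'a', 'b']
'b': index 3 in ['d', 'c', 'a', 'b'] -> ['b', 'd', 'c', 'a']
'b': index 0 in ['b', 'd', 'c', 'a'] -> ['b', 'd', 'c', 'a']
'c': index 2 in ['b', 'd', 'c', 'a'] -> ['c', 'b', 'd', 'a']


Output: [3, 3, 2, 1, 0, 0, 2, 0, 3, 0, 2]


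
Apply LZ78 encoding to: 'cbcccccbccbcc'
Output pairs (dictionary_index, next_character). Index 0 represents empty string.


LZ78 encoding steps:
Dictionary: {0: ''}
Step 1: w='' (idx 0), next='c' -> output (0, 'c'), add 'c' as idx 1
Step 2: w='' (idx 0), next='b' -> output (0, 'b'), add 'b' as idx 2
Step 3: w='c' (idx 1), next='c' -> output (1, 'c'), add 'cc' as idx 3
Step 4: w='cc' (idx 3), next='c' -> output (3, 'c'), add 'ccc' as idx 4
Step 5: w='b' (idx 2), next='c' -> output (2, 'c'), add 'bc' as idx 5
Step 6: w='c' (idx 1), next='b' -> output (1, 'b'), add 'cb' as idx 6
Step 7: w='cc' (idx 3), end of input -> output (3, '')


Encoded: [(0, 'c'), (0, 'b'), (1, 'c'), (3, 'c'), (2, 'c'), (1, 'b'), (3, '')]


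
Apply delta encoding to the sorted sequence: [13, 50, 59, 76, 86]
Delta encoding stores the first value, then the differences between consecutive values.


First value: 13
Deltas:
  50 - 13 = 37
  59 - 50 = 9
  76 - 59 = 17
  86 - 76 = 10


Delta encoded: [13, 37, 9, 17, 10]


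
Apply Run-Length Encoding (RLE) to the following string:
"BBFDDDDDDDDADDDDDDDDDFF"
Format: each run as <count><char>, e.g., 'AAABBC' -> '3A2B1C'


Scanning runs left to right:
  i=0: run of 'B' x 2 -> '2B'
  i=2: run of 'F' x 1 -> '1F'
  i=3: run of 'D' x 8 -> '8D'
  i=11: run of 'A' x 1 -> '1A'
  i=12: run of 'D' x 9 -> '9D'
  i=21: run of 'F' x 2 -> '2F'

RLE = 2B1F8D1A9D2F


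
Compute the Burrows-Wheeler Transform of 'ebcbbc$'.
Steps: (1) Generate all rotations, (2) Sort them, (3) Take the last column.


Rotations (sorted):
  0: $ebcbbc -> last char: c
  1: bbc$ebc -> last char: c
  2: bc$ebcb -> last char: b
  3: bcbbc$e -> last char: e
  4: c$ebcbb -> last char: b
  5: cbbc$eb -> last char: b
  6: ebcbbc$ -> last char: $


BWT = ccbebb$


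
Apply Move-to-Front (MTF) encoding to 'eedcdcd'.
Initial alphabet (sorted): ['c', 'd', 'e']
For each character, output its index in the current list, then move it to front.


MTF encoding:
'e': index 2 in ['c', 'd', 'e'] -> ['e', 'c', 'd']
'e': index 0 in ['e', 'c', 'd'] -> ['e', 'c', 'd']
'd': index 2 in ['e', 'c', 'd'] -> ['d', 'e', 'c']
'c': index 2 in ['d', 'e', 'c'] -> ['c', 'd', 'e']
'd': index 1 in ['c', 'd', 'e'] -> ['d', 'c', 'e']
'c': index 1 in ['d', 'c', 'e'] -> ['c', 'd', 'e']
'd': index 1 in ['c', 'd', 'e'] -> ['d', 'c', 'e']


Output: [2, 0, 2, 2, 1, 1, 1]


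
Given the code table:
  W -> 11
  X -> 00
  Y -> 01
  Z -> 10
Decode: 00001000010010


Decoding:
00 -> X
00 -> X
10 -> Z
00 -> X
01 -> Y
00 -> X
10 -> Z


Result: XXZXYXZ


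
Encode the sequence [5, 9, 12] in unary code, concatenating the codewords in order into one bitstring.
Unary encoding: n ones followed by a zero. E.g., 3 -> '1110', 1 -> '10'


Encode each number as n ones followed by a terminating 0:
  5 -> 111110 (6 bits)
  9 -> 1111111110 (10 bits)
  12 -> 1111111111110 (13 bits)
Total length = 6 + 10 + 13 = 29 bits.

Unary([5, 9, 12]) = 11111011111111101111111111110 (29 bits)


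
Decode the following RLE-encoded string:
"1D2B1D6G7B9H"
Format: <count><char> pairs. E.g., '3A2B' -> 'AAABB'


Expanding each <count><char> pair:
  1D -> 'D'
  2B -> 'BB'
  1D -> 'D'
  6G -> 'GGGGGG'
  7B -> 'BBBBBBB'
  9H -> 'HHHHHHHHH'

Decoded = DBBDGGGGGGBBBBBBBHHHHHHHHH


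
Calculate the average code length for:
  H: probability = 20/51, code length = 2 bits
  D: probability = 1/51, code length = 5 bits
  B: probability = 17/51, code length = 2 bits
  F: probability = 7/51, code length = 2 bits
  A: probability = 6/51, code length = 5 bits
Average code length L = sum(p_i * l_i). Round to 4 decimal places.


Weighted contributions p_i * l_i:
  H: (20/51) * 2 = 40/51
  D: (1/51) * 5 = 5/51
  B: (17/51) * 2 = 34/51
  F: (7/51) * 2 = 14/51
  A: (6/51) * 5 = 30/51
Sum = (40 + 5 + 34 + 14 + 30)/51 = 123/51

L = 123/51 = 2.4118 bits/symbol


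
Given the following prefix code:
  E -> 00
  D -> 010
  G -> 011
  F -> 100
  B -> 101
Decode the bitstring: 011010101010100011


Decoding step by step:
Bits 011 -> G
Bits 010 -> D
Bits 101 -> B
Bits 010 -> D
Bits 100 -> F
Bits 011 -> G


Decoded message: GDBDFG


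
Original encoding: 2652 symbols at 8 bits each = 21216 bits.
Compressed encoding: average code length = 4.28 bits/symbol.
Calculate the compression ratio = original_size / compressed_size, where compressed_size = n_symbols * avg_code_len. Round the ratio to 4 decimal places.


original_size = n_symbols * orig_bits = 2652 * 8 = 21216 bits
compressed_size = n_symbols * avg_code_len = 2652 * 4.28 = 11350.56 bits
ratio = original_size / compressed_size = 21216 / 11350.56 = 1.8692

Compression ratio = 1.8692


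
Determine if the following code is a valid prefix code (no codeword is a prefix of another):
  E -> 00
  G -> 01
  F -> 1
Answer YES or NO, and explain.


Checking each pair (does one codeword prefix another?):
  E='00' vs G='01': no prefix
  E='00' vs F='1': no prefix
  G='01' vs E='00': no prefix
  G='01' vs F='1': no prefix
  F='1' vs E='00': no prefix
  F='1' vs G='01': no prefix
No violation found over all pairs.

YES -- this is a valid prefix code. No codeword is a prefix of any other codeword.


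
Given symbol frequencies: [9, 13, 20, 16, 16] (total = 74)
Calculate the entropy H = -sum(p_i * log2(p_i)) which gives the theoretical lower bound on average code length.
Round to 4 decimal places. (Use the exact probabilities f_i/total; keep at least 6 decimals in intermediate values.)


Per-symbol terms -p_i * log2(p_i) with p_i = f_i/74:
  p = 9/74 = 0.121622: log2(p) = -3.039528, -p*log2(p) = 0.369672
  p = 13/74 = 0.175676: log2(p) = -2.509014, -p*log2(p) = 0.440773
  p = 20/74 = 0.270270: log2(p) = -1.887525, -p*log2(p) = 0.510142
  p = 16/74 = 0.216216: log2(p) = -2.209453, -p*log2(p) = 0.477720
  p = 16/74 = 0.216216: log2(p) = -2.209453, -p*log2(p) = 0.477720
H = 0.369672 + 0.440773 + 0.510142 + 0.477720 + 0.477720 = 2.276027

H = 2.276 bits/symbol


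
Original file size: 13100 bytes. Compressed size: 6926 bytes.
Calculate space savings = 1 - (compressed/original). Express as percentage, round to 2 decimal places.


ratio = compressed/original = 6926/13100 = 0.528702
savings = 1 - ratio = 1 - 0.528702 = 0.471298
as a percentage: 0.471298 * 100 = 47.13%

Space savings = 1 - 6926/13100 = 47.13%


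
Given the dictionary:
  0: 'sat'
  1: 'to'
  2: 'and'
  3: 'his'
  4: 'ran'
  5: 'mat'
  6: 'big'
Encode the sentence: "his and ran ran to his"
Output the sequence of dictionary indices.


Look up each word in the dictionary:
  'his' -> 3
  'and' -> 2
  'ran' -> 4
  'ran' -> 4
  'to' -> 1
  'his' -> 3

Encoded: [3, 2, 4, 4, 1, 3]


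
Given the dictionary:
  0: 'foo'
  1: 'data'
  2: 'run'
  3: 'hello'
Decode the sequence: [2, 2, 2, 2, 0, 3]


Look up each index in the dictionary:
  2 -> 'run'
  2 -> 'run'
  2 -> 'run'
  2 -> 'run'
  0 -> 'foo'
  3 -> 'hello'

Decoded: "run run run run foo hello"


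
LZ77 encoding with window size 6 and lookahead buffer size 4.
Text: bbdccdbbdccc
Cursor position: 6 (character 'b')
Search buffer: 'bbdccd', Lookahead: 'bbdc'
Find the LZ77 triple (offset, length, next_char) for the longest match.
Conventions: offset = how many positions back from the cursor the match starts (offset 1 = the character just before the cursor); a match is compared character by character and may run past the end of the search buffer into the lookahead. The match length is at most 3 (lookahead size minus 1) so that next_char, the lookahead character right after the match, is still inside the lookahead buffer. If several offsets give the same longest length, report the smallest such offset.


Try each offset into the search buffer:
  offset=1 (pos 5, char 'd'): match length 0
  offset=2 (pos 4, char 'c'): match length 0
  offset=3 (pos 3, char 'c'): match length 0
  offset=4 (pos 2, char 'd'): match length 0
  offset=5 (pos 1, char 'b'): match length 1
  offset=6 (pos 0, char 'b'): match length 3
Longest match has length 3 at offset 6.
next_char = character at position 6 + 3 = 9 -> 'c'

Best match: offset=6, length=3 (matching 'bbd' starting at position 0)
LZ77 triple: (6, 3, 'c')


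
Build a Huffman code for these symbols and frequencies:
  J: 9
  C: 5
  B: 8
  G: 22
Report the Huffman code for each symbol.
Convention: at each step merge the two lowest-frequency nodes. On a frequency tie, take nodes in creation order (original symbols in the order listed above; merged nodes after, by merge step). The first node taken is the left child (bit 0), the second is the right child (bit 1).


Huffman tree construction:
Step 1: Merge C(5) + B(8) = 13
Step 2: Merge J(9) + (C+B)(13) = 22
Step 3: Merge G(22) + (J+(C+B))(22) = 44
Read each symbol's code off the tree from the root (left child = 0, right child = 1).

Codes:
  J: 10 (length 2)
  C: 110 (length 3)
  B: 111 (length 3)
  G: 0 (length 1)
Average code length: 79/44 = 1.7955 bits/symbol


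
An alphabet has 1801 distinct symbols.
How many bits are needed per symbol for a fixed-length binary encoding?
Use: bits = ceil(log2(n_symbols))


log2(1801) = 10.8146
Bracket: 2^10 = 1024 < 1801 <= 2^11 = 2048
So ceil(log2(1801)) = 11

bits = ceil(log2(1801)) = ceil(10.8146) = 11 bits


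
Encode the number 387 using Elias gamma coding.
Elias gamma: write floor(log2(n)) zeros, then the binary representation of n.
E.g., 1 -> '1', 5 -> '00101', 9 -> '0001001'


num_bits = floor(log2(387)) + 1 = 9
leading_zeros = num_bits - 1 = 8
binary(387) = 110000011

Elias gamma(387) = '00000000' + '110000011' = 00000000110000011 (17 bits)


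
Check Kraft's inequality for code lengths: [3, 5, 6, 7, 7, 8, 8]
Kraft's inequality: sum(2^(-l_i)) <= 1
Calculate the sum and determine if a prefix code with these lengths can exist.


Sum = 2^(-3) + 2^(-5) + 2^(-6) + 2^(-7) + 2^(-7) + 2^(-8) + 2^(-8)
    = 0.125 + 0.03125 + 0.015625 + 0.0078125 + 0.0078125 + 0.00390625 + 0.00390625
    = 50/256 = 0.1953125
Since 0.1953125 <= 1, Kraft's inequality IS satisfied.
A prefix code with these lengths CAN exist.

Kraft sum = 0.1953125. Satisfied.


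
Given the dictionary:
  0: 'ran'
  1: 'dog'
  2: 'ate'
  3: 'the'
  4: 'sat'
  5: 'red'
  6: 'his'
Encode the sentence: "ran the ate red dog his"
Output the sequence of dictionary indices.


Look up each word in the dictionary:
  'ran' -> 0
  'the' -> 3
  'ate' -> 2
  'red' -> 5
  'dog' -> 1
  'his' -> 6

Encoded: [0, 3, 2, 5, 1, 6]


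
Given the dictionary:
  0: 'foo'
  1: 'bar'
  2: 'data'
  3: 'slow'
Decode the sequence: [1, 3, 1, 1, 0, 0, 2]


Look up each index in the dictionary:
  1 -> 'bar'
  3 -> 'slow'
  1 -> 'bar'
  1 -> 'bar'
  0 -> 'foo'
  0 -> 'foo'
  2 -> 'data'

Decoded: "bar slow bar bar foo foo data"


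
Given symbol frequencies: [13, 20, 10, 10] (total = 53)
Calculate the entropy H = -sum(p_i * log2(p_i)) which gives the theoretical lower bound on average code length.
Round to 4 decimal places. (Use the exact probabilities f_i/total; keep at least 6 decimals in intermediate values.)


Per-symbol terms -p_i * log2(p_i) with p_i = f_i/53:
  p = 13/53 = 0.245283: log2(p) = -2.027481, -p*log2(p) = 0.497307
  p = 20/53 = 0.377358: log2(p) = -1.405992, -p*log2(p) = 0.530563
  p = 10/53 = 0.188679: log2(p) = -2.405992, -p*log2(p) = 0.453961
  p = 10/53 = 0.188679: log2(p) = -2.405992, -p*log2(p) = 0.453961
H = 0.497307 + 0.530563 + 0.453961 + 0.453961 = 1.935792

H = 1.9358 bits/symbol


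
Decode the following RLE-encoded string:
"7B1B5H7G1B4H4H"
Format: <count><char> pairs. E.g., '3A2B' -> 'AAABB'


Expanding each <count><char> pair:
  7B -> 'BBBBBBB'
  1B -> 'B'
  5H -> 'HHHHH'
  7G -> 'GGGGGGG'
  1B -> 'B'
  4H -> 'HHHH'
  4H -> 'HHHH'

Decoded = BBBBBBBBHHHHHGGGGGGGBHHHHHHHH


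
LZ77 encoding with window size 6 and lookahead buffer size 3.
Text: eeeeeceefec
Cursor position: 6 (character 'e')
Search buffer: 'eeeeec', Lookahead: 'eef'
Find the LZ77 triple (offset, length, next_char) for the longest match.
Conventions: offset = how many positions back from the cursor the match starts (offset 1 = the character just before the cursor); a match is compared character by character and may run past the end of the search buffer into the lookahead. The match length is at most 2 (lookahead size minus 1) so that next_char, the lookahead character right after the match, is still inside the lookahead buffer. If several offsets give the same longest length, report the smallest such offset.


Try each offset into the search buffer:
  offset=1 (pos 5, char 'c'): match length 0
  offset=2 (pos 4, char 'e'): match length 1
  offset=3 (pos 3, char 'e'): match length 2
  offset=4 (pos 2, char 'e'): match length 2
  offset=5 (pos 1, char 'e'): match length 2
  offset=6 (pos 0, char 'e'): match length 2
Longest match has length 2, found at offsets 3, 4, 5, 6; take the smallest, offset 3.
next_char = character at position 6 + 2 = 8 -> 'f'

Best match: offset=3, length=2 (matching 'ee' starting at position 3)
LZ77 triple: (3, 2, 'f')


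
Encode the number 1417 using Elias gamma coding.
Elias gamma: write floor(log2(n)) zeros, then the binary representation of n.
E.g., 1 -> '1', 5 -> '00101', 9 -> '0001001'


num_bits = floor(log2(1417)) + 1 = 11
leading_zeros = num_bits - 1 = 10
binary(1417) = 10110001001

Elias gamma(1417) = '0000000000' + '10110001001' = 000000000010110001001 (21 bits)


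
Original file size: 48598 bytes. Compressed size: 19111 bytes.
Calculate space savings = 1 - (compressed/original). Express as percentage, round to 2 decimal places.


ratio = compressed/original = 19111/48598 = 0.393247
savings = 1 - ratio = 1 - 0.393247 = 0.606753
as a percentage: 0.606753 * 100 = 60.68%

Space savings = 1 - 19111/48598 = 60.68%


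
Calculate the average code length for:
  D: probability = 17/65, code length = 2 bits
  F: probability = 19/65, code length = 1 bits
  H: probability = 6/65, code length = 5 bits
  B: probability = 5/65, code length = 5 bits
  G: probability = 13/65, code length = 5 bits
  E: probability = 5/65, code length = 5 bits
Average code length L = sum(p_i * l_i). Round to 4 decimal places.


Weighted contributions p_i * l_i:
  D: (17/65) * 2 = 34/65
  F: (19/65) * 1 = 19/65
  H: (6/65) * 5 = 30/65
  B: (5/65) * 5 = 25/65
  G: (13/65) * 5 = 65/65
  E: (5/65) * 5 = 25/65
Sum = (34 + 19 + 30 + 25 + 65 + 25)/65 = 198/65

L = 198/65 = 3.0462 bits/symbol


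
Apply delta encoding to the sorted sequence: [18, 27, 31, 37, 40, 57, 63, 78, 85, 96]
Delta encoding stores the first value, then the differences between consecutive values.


First value: 18
Deltas:
  27 - 18 = 9
  31 - 27 = 4
  37 - 31 = 6
  40 - 37 = 3
  57 - 40 = 17
  63 - 57 = 6
  78 - 63 = 15
  85 - 78 = 7
  96 - 85 = 11


Delta encoded: [18, 9, 4, 6, 3, 17, 6, 15, 7, 11]


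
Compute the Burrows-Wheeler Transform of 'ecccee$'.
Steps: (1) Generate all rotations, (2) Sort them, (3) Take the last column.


Rotations (sorted):
  0: $ecccee -> last char: e
  1: cccee$e -> last char: e
  2: ccee$ec -> last char: c
  3: cee$ecc -> last char: c
  4: e$eccce -> last char: e
  5: ecccee$ -> last char: $
  6: ee$eccc -> last char: c


BWT = eecce$c


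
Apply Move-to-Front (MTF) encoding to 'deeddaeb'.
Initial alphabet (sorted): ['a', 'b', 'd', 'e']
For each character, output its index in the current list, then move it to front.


MTF encoding:
'd': index 2 in ['a', 'b', 'd', 'e'] -> ['d', 'a', 'b', 'e']
'e': index 3 in ['d', 'a', 'b', 'e'] -> ['e', 'd', 'a', 'b']
'e': index 0 in ['e', 'd', 'a', 'b'] -> ['e', 'd', 'a', 'b']
'd': index 1 in ['e', 'd', 'a', 'b'] -> ['d', 'e', 'a', 'b']
'd': index 0 in ['d', 'e', 'a', 'b'] -> ['d', 'e', 'a', 'b']
'a': index 2 in ['d', 'e', 'a', 'b'] -> ['a', 'd', 'e', 'b']
'e': index 2 in ['a', 'd', 'e', 'b'] -> ['e', 'a', 'd', 'b']
'b': index 3 in ['e', 'a', 'd', 'b'] -> ['b', 'e', 'a', 'd']


Output: [2, 3, 0, 1, 0, 2, 2, 3]


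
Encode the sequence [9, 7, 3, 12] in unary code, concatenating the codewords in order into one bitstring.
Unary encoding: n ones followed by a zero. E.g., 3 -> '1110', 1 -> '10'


Encode each number as n ones followed by a terminating 0:
  9 -> 1111111110 (10 bits)
  7 -> 11111110 (8 bits)
  3 -> 1110 (4 bits)
  12 -> 1111111111110 (13 bits)
Total length = 10 + 8 + 4 + 13 = 35 bits.

Unary([9, 7, 3, 12]) = 11111111101111111011101111111111110 (35 bits)


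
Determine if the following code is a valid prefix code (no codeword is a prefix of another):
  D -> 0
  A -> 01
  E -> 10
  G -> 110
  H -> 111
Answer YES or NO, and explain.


Checking each pair (does one codeword prefix another?):
  D='0' vs A='01': prefix -- VIOLATION

NO -- this is NOT a valid prefix code. D (0) is a prefix of A (01).


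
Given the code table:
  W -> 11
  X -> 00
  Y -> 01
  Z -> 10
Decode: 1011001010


Decoding:
10 -> Z
11 -> W
00 -> X
10 -> Z
10 -> Z


Result: ZWXZZ


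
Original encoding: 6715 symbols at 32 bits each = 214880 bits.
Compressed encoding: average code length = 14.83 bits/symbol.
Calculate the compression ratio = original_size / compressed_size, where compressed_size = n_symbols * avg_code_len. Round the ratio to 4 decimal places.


original_size = n_symbols * orig_bits = 6715 * 32 = 214880 bits
compressed_size = n_symbols * avg_code_len = 6715 * 14.83 = 99583.45 bits
ratio = original_size / compressed_size = 214880 / 99583.45 = 2.1578

Compression ratio = 2.1578


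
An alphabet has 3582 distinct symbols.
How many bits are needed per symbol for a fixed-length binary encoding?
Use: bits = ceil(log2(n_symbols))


log2(3582) = 11.8065
Bracket: 2^11 = 2048 < 3582 <= 2^12 = 4096
So ceil(log2(3582)) = 12

bits = ceil(log2(3582)) = ceil(11.8065) = 12 bits


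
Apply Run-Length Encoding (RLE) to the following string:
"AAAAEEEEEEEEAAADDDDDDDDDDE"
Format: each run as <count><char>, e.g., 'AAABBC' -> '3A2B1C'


Scanning runs left to right:
  i=0: run of 'A' x 4 -> '4A'
  i=4: run of 'E' x 8 -> '8E'
  i=12: run of 'A' x 3 -> '3A'
  i=15: run of 'D' x 10 -> '10D'
  i=25: run of 'E' x 1 -> '1E'

RLE = 4A8E3A10D1E


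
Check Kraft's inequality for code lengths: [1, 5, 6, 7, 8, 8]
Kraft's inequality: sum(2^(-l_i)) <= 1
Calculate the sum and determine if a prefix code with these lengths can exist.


Sum = 2^(-1) + 2^(-5) + 2^(-6) + 2^(-7) + 2^(-8) + 2^(-8)
    = 0.5 + 0.03125 + 0.015625 + 0.0078125 + 0.00390625 + 0.00390625
    = 144/256 = 0.5625
Since 0.5625 <= 1, Kraft's inequality IS satisfied.
A prefix code with these lengths CAN exist.

Kraft sum = 0.5625. Satisfied.


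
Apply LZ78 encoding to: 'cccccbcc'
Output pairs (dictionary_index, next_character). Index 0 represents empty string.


LZ78 encoding steps:
Dictionary: {0: ''}
Step 1: w='' (idx 0), next='c' -> output (0, 'c'), add 'c' as idx 1
Step 2: w='c' (idx 1), next='c' -> output (1, 'c'), add 'cc' as idx 2
Step 3: w='cc' (idx 2), next='b' -> output (2, 'b'), add 'ccb' as idx 3
Step 4: w='cc' (idx 2), end of input -> output (2, '')


Encoded: [(0, 'c'), (1, 'c'), (2, 'b'), (2, '')]


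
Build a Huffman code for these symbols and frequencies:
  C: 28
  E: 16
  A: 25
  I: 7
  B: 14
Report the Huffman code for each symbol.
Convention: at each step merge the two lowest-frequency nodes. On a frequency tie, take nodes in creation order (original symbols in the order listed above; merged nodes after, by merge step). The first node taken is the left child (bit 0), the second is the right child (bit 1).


Huffman tree construction:
Step 1: Merge I(7) + B(14) = 21
Step 2: Merge E(16) + (I+B)(21) = 37
Step 3: Merge A(25) + C(28) = 53
Step 4: Merge (E+(I+B))(37) + (A+C)(53) = 90
Read each symbol's code off the tree from the root (left child = 0, right child = 1).

Codes:
  C: 11 (length 2)
  E: 00 (length 2)
  A: 10 (length 2)
  I: 010 (length 3)
  B: 011 (length 3)
Average code length: 201/90 = 2.2333 bits/symbol


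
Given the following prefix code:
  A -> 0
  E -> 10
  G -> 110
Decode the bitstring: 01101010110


Decoding step by step:
Bits 0 -> A
Bits 110 -> G
Bits 10 -> E
Bits 10 -> E
Bits 110 -> G


Decoded message: AGEEG


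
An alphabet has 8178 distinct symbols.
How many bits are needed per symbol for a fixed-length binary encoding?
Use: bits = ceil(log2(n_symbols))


log2(8178) = 12.9975
Bracket: 2^12 = 4096 < 8178 <= 2^13 = 8192
So ceil(log2(8178)) = 13

bits = ceil(log2(8178)) = ceil(12.9975) = 13 bits


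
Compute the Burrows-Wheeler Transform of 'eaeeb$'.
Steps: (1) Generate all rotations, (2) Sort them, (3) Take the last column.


Rotations (sorted):
  0: $eaeeb -> last char: b
  1: aeeb$e -> last char: e
  2: b$eaee -> last char: e
  3: eaeeb$ -> last char: $
  4: eb$eae -> last char: e
  5: eeb$ea -> last char: a


BWT = bee$ea


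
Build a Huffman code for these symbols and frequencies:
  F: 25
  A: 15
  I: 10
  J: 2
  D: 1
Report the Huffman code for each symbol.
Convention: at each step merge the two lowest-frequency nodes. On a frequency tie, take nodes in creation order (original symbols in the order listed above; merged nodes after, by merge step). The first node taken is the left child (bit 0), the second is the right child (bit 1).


Huffman tree construction:
Step 1: Merge D(1) + J(2) = 3
Step 2: Merge (D+J)(3) + I(10) = 13
Step 3: Merge ((D+J)+I)(13) + A(15) = 28
Step 4: Merge F(25) + (((D+J)+I)+A)(28) = 53
Read each symbol's code off the tree from the root (left child = 0, right child = 1).

Codes:
  F: 0 (length 1)
  A: 11 (length 2)
  I: 101 (length 3)
  J: 1001 (length 4)
  D: 1000 (length 4)
Average code length: 97/53 = 1.8302 bits/symbol


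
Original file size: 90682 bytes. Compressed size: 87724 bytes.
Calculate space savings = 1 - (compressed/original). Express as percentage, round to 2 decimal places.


ratio = compressed/original = 87724/90682 = 0.967381
savings = 1 - ratio = 1 - 0.967381 = 0.032619
as a percentage: 0.032619 * 100 = 3.26%

Space savings = 1 - 87724/90682 = 3.26%


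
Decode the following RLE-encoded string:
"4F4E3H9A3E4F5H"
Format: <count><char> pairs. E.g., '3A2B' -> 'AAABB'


Expanding each <count><char> pair:
  4F -> 'FFFF'
  4E -> 'EEEE'
  3H -> 'HHH'
  9A -> 'AAAAAAAAA'
  3E -> 'EEE'
  4F -> 'FFFF'
  5H -> 'HHHHH'

Decoded = FFFFEEEEHHHAAAAAAAAAEEEFFFFHHHHH


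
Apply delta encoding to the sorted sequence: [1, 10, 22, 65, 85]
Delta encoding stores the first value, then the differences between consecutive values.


First value: 1
Deltas:
  10 - 1 = 9
  22 - 10 = 12
  65 - 22 = 43
  85 - 65 = 20


Delta encoded: [1, 9, 12, 43, 20]


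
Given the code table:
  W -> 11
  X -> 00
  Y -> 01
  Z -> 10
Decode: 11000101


Decoding:
11 -> W
00 -> X
01 -> Y
01 -> Y


Result: WXYY


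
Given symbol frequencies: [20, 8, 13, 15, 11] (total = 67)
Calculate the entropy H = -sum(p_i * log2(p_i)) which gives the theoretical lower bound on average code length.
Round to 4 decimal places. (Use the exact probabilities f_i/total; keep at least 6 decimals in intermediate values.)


Per-symbol terms -p_i * log2(p_i) with p_i = f_i/67:
  p = 20/67 = 0.298507: log2(p) = -1.744161, -p*log2(p) = 0.520645
  p = 8/67 = 0.119403: log2(p) = -3.066089, -p*log2(p) = 0.366100
  p = 13/67 = 0.194030: log2(p) = -2.365649, -p*log2(p) = 0.459007
  p = 15/67 = 0.223881: log2(p) = -2.159199, -p*log2(p) = 0.483403
  p = 11/67 = 0.164179: log2(p) = -2.606658, -p*log2(p) = 0.427959
H = 0.520645 + 0.366100 + 0.459007 + 0.483403 + 0.427959 = 2.257114

H = 2.2571 bits/symbol


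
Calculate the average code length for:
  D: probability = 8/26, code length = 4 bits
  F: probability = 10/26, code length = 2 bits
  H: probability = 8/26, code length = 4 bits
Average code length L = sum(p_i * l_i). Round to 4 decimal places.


Weighted contributions p_i * l_i:
  D: (8/26) * 4 = 32/26
  F: (10/26) * 2 = 20/26
  H: (8/26) * 4 = 32/26
Sum = (32 + 20 + 32)/26 = 84/26

L = 84/26 = 3.2308 bits/symbol


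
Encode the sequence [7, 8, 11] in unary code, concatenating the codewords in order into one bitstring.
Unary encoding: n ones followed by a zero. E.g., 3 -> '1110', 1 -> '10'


Encode each number as n ones followed by a terminating 0:
  7 -> 11111110 (8 bits)
  8 -> 111111110 (9 bits)
  11 -> 111111111110 (12 bits)
Total length = 8 + 9 + 12 = 29 bits.

Unary([7, 8, 11]) = 11111110111111110111111111110 (29 bits)


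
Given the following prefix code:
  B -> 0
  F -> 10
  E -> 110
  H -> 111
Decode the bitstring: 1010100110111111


Decoding step by step:
Bits 10 -> F
Bits 10 -> F
Bits 10 -> F
Bits 0 -> B
Bits 110 -> E
Bits 111 -> H
Bits 111 -> H


Decoded message: FFFBEHH


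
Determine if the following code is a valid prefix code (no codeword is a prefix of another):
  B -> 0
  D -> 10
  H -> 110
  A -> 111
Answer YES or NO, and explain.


Checking each pair (does one codeword prefix another?):
  B='0' vs D='10': no prefix
  B='0' vs H='110': no prefix
  B='0' vs A='111': no prefix
  D='10' vs B='0': no prefix
  D='10' vs H='110': no prefix
  D='10' vs A='111': no prefix
  H='110' vs B='0': no prefix
  H='110' vs D='10': no prefix
  H='110' vs A='111': no prefix
  A='111' vs B='0': no prefix
  A='111' vs D='10': no prefix
  A='111' vs H='110': no prefix
No violation found over all pairs.

YES -- this is a valid prefix code. No codeword is a prefix of any other codeword.


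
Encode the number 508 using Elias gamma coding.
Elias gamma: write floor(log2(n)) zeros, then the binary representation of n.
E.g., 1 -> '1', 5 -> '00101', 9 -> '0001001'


num_bits = floor(log2(508)) + 1 = 9
leading_zeros = num_bits - 1 = 8
binary(508) = 111111100

Elias gamma(508) = '00000000' + '111111100' = 00000000111111100 (17 bits)


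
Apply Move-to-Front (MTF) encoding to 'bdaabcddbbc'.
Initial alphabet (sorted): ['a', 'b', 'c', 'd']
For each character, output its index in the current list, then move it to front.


MTF encoding:
'b': index 1 in ['a', 'b', 'c', 'd'] -> ['b', 'a', 'c', 'd']
'd': index 3 in ['b', 'a', 'c', 'd'] -> ['d', 'b', 'a', 'c']
'a': index 2 in ['d', 'b', 'a', 'c'] -> ['a', 'd', 'b', 'c']
'a': index 0 in ['a', 'd', 'b', 'c'] -> ['a', 'd', 'b', 'c']
'b': index 2 in ['a', 'd', 'b', 'c'] -> ['b', 'a', 'd', 'c']
'c': index 3 in ['b', 'a', 'd', 'c'] -> ['c', 'b', 'a', 'd']
'd': index 3 in ['c', 'b', 'a', 'd'] -> ['d', 'c', 'b', 'a']
'd': index 0 in ['d', 'c', 'b', 'a'] -> ['d', 'c', 'b', 'a']
'b': index 2 in ['d', 'c', 'b', 'a'] -> ['b', 'd', 'c', 'a']
'b': index 0 in ['b', 'd', 'c', 'a'] -> ['b', 'd', 'c', 'a']
'c': index 2 in ['b', 'd', 'c', 'a'] -> ['c', 'b', 'd', 'a']


Output: [1, 3, 2, 0, 2, 3, 3, 0, 2, 0, 2]


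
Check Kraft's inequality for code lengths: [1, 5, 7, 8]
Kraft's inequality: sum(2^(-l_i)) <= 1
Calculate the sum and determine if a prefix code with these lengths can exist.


Sum = 2^(-1) + 2^(-5) + 2^(-7) + 2^(-8)
    = 0.5 + 0.03125 + 0.0078125 + 0.00390625
    = 139/256 = 0.54296875
Since 0.54296875 <= 1, Kraft's inequality IS satisfied.
A prefix code with these lengths CAN exist.

Kraft sum = 0.54296875. Satisfied.


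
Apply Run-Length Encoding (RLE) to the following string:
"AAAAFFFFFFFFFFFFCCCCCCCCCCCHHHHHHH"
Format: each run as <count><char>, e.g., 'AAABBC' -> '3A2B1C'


Scanning runs left to right:
  i=0: run of 'A' x 4 -> '4A'
  i=4: run of 'F' x 12 -> '12F'
  i=16: run of 'C' x 11 -> '11C'
  i=27: run of 'H' x 7 -> '7H'

RLE = 4A12F11C7H


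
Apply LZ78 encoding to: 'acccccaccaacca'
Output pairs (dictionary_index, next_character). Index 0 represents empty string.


LZ78 encoding steps:
Dictionary: {0: ''}
Step 1: w='' (idx 0), next='a' -> output (0, 'a'), add 'a' as idx 1
Step 2: w='' (idx 0), next='c' -> output (0, 'c'), add 'c' as idx 2
Step 3: w='c' (idx 2), next='c' -> output (2, 'c'), add 'cc' as idx 3
Step 4: w='cc' (idx 3), next='a' -> output (3, 'a'), add 'cca' as idx 4
Step 5: w='cca' (idx 4), next='a' -> output (4, 'a'), add 'ccaa' as idx 5
Step 6: w='cca' (idx 4), end of input -> output (4, '')


Encoded: [(0, 'a'), (0, 'c'), (2, 'c'), (3, 'a'), (4, 'a'), (4, '')]


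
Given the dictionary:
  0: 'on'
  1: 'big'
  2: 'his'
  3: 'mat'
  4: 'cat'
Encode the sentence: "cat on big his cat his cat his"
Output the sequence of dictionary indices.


Look up each word in the dictionary:
  'cat' -> 4
  'on' -> 0
  'big' -> 1
  'his' -> 2
  'cat' -> 4
  'his' -> 2
  'cat' -> 4
  'his' -> 2

Encoded: [4, 0, 1, 2, 4, 2, 4, 2]


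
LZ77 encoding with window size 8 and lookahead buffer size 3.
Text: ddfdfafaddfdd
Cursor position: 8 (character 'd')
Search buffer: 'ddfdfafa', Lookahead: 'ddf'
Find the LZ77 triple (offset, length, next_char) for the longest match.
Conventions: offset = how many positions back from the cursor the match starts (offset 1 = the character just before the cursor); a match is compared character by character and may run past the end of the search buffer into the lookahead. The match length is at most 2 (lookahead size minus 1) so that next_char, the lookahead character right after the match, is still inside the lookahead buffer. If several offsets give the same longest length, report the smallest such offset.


Try each offset into the search buffer:
  offset=1 (pos 7, char 'a'): match length 0
  offset=2 (pos 6, char 'f'): match length 0
  offset=3 (pos 5, char 'a'): match length 0
  offset=4 (pos 4, char 'f'): match length 0
  offset=5 (pos 3, char 'd'): match length 1
  offset=6 (pos 2, char 'f'): match length 0
  offset=7 (pos 1, char 'd'): match length 1
  offset=8 (pos 0, char 'd'): match length 2
Longest match has length 2 at offset 8.
next_char = character at position 8 + 2 = 10 -> 'f'

Best match: offset=8, length=2 (matching 'dd' starting at position 0)
LZ77 triple: (8, 2, 'f')


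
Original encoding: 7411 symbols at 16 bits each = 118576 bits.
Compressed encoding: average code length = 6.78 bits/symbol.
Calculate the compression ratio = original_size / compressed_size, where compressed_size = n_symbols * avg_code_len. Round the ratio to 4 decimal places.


original_size = n_symbols * orig_bits = 7411 * 16 = 118576 bits
compressed_size = n_symbols * avg_code_len = 7411 * 6.78 = 50246.58 bits
ratio = original_size / compressed_size = 118576 / 50246.58 = 2.3599

Compression ratio = 2.3599


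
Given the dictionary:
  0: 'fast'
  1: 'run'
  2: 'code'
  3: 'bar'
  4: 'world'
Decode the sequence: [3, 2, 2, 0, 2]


Look up each index in the dictionary:
  3 -> 'bar'
  2 -> 'code'
  2 -> 'code'
  0 -> 'fast'
  2 -> 'code'

Decoded: "bar code code fast code"
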